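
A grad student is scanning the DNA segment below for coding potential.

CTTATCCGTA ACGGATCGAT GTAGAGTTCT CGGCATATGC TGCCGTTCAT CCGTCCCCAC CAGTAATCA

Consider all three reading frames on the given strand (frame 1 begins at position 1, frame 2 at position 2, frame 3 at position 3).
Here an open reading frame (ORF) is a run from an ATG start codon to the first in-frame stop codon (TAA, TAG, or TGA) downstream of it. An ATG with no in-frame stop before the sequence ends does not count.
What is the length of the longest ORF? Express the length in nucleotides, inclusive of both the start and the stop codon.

30

Frame 1: CTT ATC CGT AAC GGA TCG ATG TAG AGT TCT CGG CAT ATG CTG CCG TTC ATC CGT CCC CAC CAG TAA TCA — ATG at 19, stop TAG at 22 → 6 nt; ATG at 37, stop TAA at 64 → 30 nt.
Frame 2: TTA TCC GTA ACG GAT CGA TGT AGA GTT CTC GGC ATA TGC TGC CGT TCA TCC GTC CCC ACC AGT AAT — no ATG→stop ORF.
Frame 3: TAT CCG TAA CGG ATC GAT GTA GAG TTC TCG GCA TAT GCT GCC GTT CAT CCG TCC CCA CCA GTA ATC — no ATG→stop ORF.
Longest: frame 1, positions 37–66, 30 nt = 10 codons = 9 aa. → 30 nucleotides.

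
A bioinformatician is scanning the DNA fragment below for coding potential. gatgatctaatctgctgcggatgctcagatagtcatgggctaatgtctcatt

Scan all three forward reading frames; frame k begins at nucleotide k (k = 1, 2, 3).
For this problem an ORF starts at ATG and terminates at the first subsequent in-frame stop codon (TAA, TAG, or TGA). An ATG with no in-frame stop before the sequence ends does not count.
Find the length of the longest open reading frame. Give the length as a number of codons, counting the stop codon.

Frame 1: GAT GAT CTA ATC TGC TGC GGA TGC TCA GAT AGT CAT GGG CTA ATG TCT CAT — no ATG→stop ORF.
Frame 2: ATG ATC TAA TCT GCT GCG GAT GCT CAG ATA GTC ATG GGC TAA TGT CTC ATT — ATG at 2, stop TAA at 8 → 9 nt; ATG at 35, stop TAA at 41 → 9 nt.
Frame 3: TGA TCT AAT CTG CTG CGG ATG CTC AGA TAG TCA TGG GCT AAT GTC TCA — ATG at 21, stop TAG at 30 → 12 nt.
Longest: frame 3, positions 21–32, 12 nt = 4 codons = 3 aa. → 4 codons.

4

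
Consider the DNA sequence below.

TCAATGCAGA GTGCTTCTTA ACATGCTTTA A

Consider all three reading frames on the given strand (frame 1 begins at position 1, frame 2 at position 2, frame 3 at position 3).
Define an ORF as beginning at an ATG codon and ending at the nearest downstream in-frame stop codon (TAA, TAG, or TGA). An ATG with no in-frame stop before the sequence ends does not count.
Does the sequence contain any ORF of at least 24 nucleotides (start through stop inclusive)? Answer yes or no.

no

Frame 1: TCA ATG CAG AGT GCT TCT TAA CAT GCT TTA — ATG at 4, stop TAA at 19 → 18 nt.
Frame 2: CAA TGC AGA GTG CTT CTT AAC ATG CTT TAA — ATG at 23, stop TAA at 29 → 9 nt.
Frame 3: AAT GCA GAG TGC TTC TTA ACA TGC TTT — no ATG→stop ORF.
Largest ORF found is 18 nucleotides < 24, so no.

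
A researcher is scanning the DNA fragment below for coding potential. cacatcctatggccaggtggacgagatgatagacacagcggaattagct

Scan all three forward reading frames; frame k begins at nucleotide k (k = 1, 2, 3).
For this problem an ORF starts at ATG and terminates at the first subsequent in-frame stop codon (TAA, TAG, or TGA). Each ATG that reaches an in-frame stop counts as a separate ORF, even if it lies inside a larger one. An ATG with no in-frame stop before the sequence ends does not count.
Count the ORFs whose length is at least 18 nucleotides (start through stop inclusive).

1

Frame 1: CAC ATC CTA TGG CCA GGT GGA CGA GAT GAT AGA CAC AGC GGA ATT AGC — no ATG→stop ORF.
Frame 2: ACA TCC TAT GGC CAG GTG GAC GAG ATG ATA GAC ACA GCG GAA TTA GCT — no ATG→stop ORF.
Frame 3: CAT CCT ATG GCC AGG TGG ACG AGA TGA TAG ACA CAG CGG AAT TAG — ATG at 9, stop TGA at 27 → 21 nt.
ORFs ≥ 18 nucleotides: frame 3 9–29 (21 nucleotides). Count = 1.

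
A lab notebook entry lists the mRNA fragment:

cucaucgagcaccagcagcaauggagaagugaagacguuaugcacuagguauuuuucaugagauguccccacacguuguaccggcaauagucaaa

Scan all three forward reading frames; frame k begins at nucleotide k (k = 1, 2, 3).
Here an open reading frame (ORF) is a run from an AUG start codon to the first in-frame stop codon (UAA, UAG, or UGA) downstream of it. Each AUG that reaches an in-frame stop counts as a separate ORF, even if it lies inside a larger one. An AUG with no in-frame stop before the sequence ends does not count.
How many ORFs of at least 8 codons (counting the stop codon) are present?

Frame 1: CUC AUC GAG CAC CAG CAG CAA UGG AGA AGU GAA GAC GUU AUG CAC UAG GUA UUU UUC AUG AGA UGU CCC CAC ACG UUG UAC CGG CAA UAG UCA — AUG at 40, stop UAG at 46 → 9 nt; AUG at 58, stop UAG at 88 → 33 nt.
Frame 2: UCA UCG AGC ACC AGC AGC AAU GGA GAA GUG AAG ACG UUA UGC ACU AGG UAU UUU UCA UGA GAU GUC CCC ACA CGU UGU ACC GGC AAU AGU CAA — no AUG→stop ORF.
Frame 3: CAU CGA GCA CCA GCA GCA AUG GAG AAG UGA AGA CGU UAU GCA CUA GGU AUU UUU CAU GAG AUG UCC CCA CAC GUU GUA CCG GCA AUA GUC AAA — AUG at 21, stop UGA at 30 → 12 nt.
ORFs ≥ 8 codons: frame 1 58–90 (11 codons). Count = 1.

1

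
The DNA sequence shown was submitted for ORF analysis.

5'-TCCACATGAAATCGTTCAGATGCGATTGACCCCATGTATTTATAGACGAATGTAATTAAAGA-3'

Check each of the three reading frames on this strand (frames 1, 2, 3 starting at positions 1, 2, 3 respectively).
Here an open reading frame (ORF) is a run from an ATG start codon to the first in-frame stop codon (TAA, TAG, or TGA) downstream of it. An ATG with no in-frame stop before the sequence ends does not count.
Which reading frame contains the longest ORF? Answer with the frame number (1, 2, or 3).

Frame 1: TCC ACA TGA AAT CGT TCA GAT GCG ATT GAC CCC ATG TAT TTA TAG ACG AAT GTA ATT AAA — ATG at 34, stop TAG at 43 → 12 nt.
Frame 2: CCA CAT GAA ATC GTT CAG ATG CGA TTG ACC CCA TGT ATT TAT AGA CGA ATG TAA TTA AAG — ATG at 20, stop TAA at 53 → 36 nt; ATG at 50, stop TAA at 53 → 6 nt.
Frame 3: CAC ATG AAA TCG TTC AGA TGC GAT TGA CCC CAT GTA TTT ATA GAC GAA TGT AAT TAA AGA — ATG at 6, stop TGA at 27 → 24 nt.
Longest ORF is 36 nt in frame 2 (positions 20–55).

2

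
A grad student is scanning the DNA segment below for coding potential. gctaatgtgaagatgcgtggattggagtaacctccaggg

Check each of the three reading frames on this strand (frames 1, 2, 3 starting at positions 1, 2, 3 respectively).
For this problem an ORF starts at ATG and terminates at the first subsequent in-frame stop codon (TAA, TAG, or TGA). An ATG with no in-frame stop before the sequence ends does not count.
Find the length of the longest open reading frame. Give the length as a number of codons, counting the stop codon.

6

Frame 1: GCT AAT GTG AAG ATG CGT GGA TTG GAG TAA CCT CCA GGG — ATG at 13, stop TAA at 28 → 18 nt.
Frame 2: CTA ATG TGA AGA TGC GTG GAT TGG AGT AAC CTC CAG — ATG at 5, stop TGA at 8 → 6 nt.
Frame 3: TAA TGT GAA GAT GCG TGG ATT GGA GTA ACC TCC AGG — no ATG→stop ORF.
Longest: frame 1, positions 13–30, 18 nt = 6 codons = 5 aa. → 6 codons.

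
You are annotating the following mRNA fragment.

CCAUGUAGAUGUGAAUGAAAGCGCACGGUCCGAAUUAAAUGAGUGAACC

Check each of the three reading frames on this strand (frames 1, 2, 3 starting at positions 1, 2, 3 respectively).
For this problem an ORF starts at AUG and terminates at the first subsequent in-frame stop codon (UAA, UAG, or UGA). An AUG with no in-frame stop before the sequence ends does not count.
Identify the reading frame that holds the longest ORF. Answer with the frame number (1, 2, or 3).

Frame 1: CCA UGU AGA UGU GAA UGA AAG CGC ACG GUC CGA AUU AAA UGA GUG AAC — no AUG→stop ORF.
Frame 2: CAU GUA GAU GUG AAU GAA AGC GCA CGG UCC GAA UUA AAU GAG UGA ACC — no AUG→stop ORF.
Frame 3: AUG UAG AUG UGA AUG AAA GCG CAC GGU CCG AAU UAA AUG AGU GAA — AUG at 3, stop UAG at 6 → 6 nt; AUG at 9, stop UGA at 12 → 6 nt; AUG at 15, stop UAA at 36 → 24 nt.
Longest ORF is 24 nt in frame 3 (positions 15–38).

3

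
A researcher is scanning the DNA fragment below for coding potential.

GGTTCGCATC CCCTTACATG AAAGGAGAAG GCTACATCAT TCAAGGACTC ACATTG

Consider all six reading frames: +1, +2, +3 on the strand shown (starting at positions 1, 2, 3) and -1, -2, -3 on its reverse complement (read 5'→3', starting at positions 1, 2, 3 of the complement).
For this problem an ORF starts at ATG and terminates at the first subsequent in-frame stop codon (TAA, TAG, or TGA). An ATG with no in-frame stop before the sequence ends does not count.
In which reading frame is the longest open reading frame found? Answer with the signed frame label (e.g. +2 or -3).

Reverse complement (5'→3'): CAATGTGAGTCCTTGAATGATGTAGCCTTCTCCTTTCATGTAAGGGGATGCGAACC
Frame +1: GGT TCG CAT CCC CTT ACA TGA AAG GAG AAG GCT ACA TCA TTC AAG GAC TCA CAT — no ATG→stop ORF.
Frame +2: GTT CGC ATC CCC TTA CAT GAA AGG AGA AGG CTA CAT CAT TCA AGG ACT CAC ATT — no ATG→stop ORF.
Frame +3: TTC GCA TCC CCT TAC ATG AAA GGA GAA GGC TAC ATC ATT CAA GGA CTC ACA TTG — no ATG→stop ORF.
Frame -1: CAA TGT GAG TCC TTG AAT GAT GTA GCC TTC TCC TTT CAT GTA AGG GGA TGC GAA — no ATG→stop ORF.
Frame -2: AAT GTG AGT CCT TGA ATG ATG TAG CCT TCT CCT TTC ATG TAA GGG GAT GCG AAC — ATG at 17, stop TAG at 23 → 9 nt; ATG at 20, stop TAG at 23 → 6 nt; ATG at 38, stop TAA at 41 → 6 nt.
Frame -3: ATG TGA GTC CTT GAA TGA TGT AGC CTT CTC CTT TCA TGT AAG GGG ATG CGA ACC — ATG at 3, stop TGA at 6 → 6 nt.
Longest ORF is 9 nt in frame -2 (positions 17–25).

-2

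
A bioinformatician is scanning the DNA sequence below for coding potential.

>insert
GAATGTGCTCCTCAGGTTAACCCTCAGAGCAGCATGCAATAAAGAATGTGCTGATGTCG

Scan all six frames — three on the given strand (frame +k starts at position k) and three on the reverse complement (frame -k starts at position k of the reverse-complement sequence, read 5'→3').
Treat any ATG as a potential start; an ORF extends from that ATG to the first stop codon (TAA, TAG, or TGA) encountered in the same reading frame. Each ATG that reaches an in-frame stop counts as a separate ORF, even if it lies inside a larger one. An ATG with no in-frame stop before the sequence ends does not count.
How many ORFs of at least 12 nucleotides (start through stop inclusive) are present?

Reverse complement (5'→3'): CGACATCAGCACATTCTTTATTGCATGCTGCTCTGAGGGTTAACCTGAGGAGCACATTC
Frame +1: GAA TGT GCT CCT CAG GTT AAC CCT CAG AGC AGC ATG CAA TAA AGA ATG TGC TGA TGT — ATG at 34, stop TAA at 40 → 9 nt; ATG at 46, stop TGA at 52 → 9 nt.
Frame +2: AAT GTG CTC CTC AGG TTA ACC CTC AGA GCA GCA TGC AAT AAA GAA TGT GCT GAT GTC — no ATG→stop ORF.
Frame +3: ATG TGC TCC TCA GGT TAA CCC TCA GAG CAG CAT GCA ATA AAG AAT GTG CTG ATG TCG — ATG at 3, stop TAA at 18 → 18 nt.
Frame -1: CGA CAT CAG CAC ATT CTT TAT TGC ATG CTG CTC TGA GGG TTA ACC TGA GGA GCA CAT — ATG at 25, stop TGA at 34 → 12 nt.
Frame -2: GAC ATC AGC ACA TTC TTT ATT GCA TGC TGC TCT GAG GGT TAA CCT GAG GAG CAC ATT — no ATG→stop ORF.
Frame -3: ACA TCA GCA CAT TCT TTA TTG CAT GCT GCT CTG AGG GTT AAC CTG AGG AGC ACA TTC — no ATG→stop ORF.
ORFs ≥ 12 nucleotides: frame +3 3–20 (18 nucleotides), frame -1 25–36 (12 nucleotides). Count = 2.

2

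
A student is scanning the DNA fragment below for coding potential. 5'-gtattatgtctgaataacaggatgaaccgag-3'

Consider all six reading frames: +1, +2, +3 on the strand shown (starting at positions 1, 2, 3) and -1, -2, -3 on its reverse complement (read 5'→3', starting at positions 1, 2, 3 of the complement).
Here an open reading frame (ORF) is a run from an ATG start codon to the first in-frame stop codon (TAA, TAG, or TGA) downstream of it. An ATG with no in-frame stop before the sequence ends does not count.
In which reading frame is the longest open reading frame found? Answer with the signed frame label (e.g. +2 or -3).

Reverse complement (5'→3'): CTCGGTTCATCCTGTTATTCAGACATAATAC
Frame +1: GTA TTA TGT CTG AAT AAC AGG ATG AAC CGA — no ATG→stop ORF.
Frame +2: TAT TAT GTC TGA ATA ACA GGA TGA ACC GAG — no ATG→stop ORF.
Frame +3: ATT ATG TCT GAA TAA CAG GAT GAA CCG — ATG at 6, stop TAA at 15 → 12 nt.
Frame -1: CTC GGT TCA TCC TGT TAT TCA GAC ATA ATA — no ATG→stop ORF.
Frame -2: TCG GTT CAT CCT GTT ATT CAG ACA TAA TAC — no ATG→stop ORF.
Frame -3: CGG TTC ATC CTG TTA TTC AGA CAT AAT — no ATG→stop ORF.
Longest ORF is 12 nt in frame +3 (positions 6–17).

+3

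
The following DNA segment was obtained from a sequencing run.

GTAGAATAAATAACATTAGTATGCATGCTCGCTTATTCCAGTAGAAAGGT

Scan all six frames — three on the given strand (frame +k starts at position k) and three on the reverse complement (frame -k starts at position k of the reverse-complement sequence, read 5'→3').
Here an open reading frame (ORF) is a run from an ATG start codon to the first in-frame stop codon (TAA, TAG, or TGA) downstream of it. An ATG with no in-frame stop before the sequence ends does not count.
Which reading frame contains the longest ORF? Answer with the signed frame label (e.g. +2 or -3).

+3

Reverse complement (5'→3'): ACCTTTCTACTGGAATAAGCGAGCATGCATACTAATGTTATTTATTCTAC
Frame +1: GTA GAA TAA ATA ACA TTA GTA TGC ATG CTC GCT TAT TCC AGT AGA AAG — no ATG→stop ORF.
Frame +2: TAG AAT AAA TAA CAT TAG TAT GCA TGC TCG CTT ATT CCA GTA GAA AGG — no ATG→stop ORF.
Frame +3: AGA ATA AAT AAC ATT AGT ATG CAT GCT CGC TTA TTC CAG TAG AAA GGT — ATG at 21, stop TAG at 42 → 24 nt.
Frame -1: ACC TTT CTA CTG GAA TAA GCG AGC ATG CAT ACT AAT GTT ATT TAT TCT — no ATG→stop ORF.
Frame -2: CCT TTC TAC TGG AAT AAG CGA GCA TGC ATA CTA ATG TTA TTT ATT CTA — no ATG→stop ORF.
Frame -3: CTT TCT ACT GGA ATA AGC GAG CAT GCA TAC TAA TGT TAT TTA TTC TAC — no ATG→stop ORF.
Longest ORF is 24 nt in frame +3 (positions 21–44).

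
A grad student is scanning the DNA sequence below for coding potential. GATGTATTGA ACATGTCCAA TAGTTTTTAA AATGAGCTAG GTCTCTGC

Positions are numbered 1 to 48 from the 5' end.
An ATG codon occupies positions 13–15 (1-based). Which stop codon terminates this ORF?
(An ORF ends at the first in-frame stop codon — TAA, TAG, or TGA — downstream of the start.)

TAA

Codons from position 13: ATG (13–15), TCC (16–18), AAT (19–21), AGT (22–24), TTT (25–27), TAA (28–30).
The first in-frame stop codon is TAA.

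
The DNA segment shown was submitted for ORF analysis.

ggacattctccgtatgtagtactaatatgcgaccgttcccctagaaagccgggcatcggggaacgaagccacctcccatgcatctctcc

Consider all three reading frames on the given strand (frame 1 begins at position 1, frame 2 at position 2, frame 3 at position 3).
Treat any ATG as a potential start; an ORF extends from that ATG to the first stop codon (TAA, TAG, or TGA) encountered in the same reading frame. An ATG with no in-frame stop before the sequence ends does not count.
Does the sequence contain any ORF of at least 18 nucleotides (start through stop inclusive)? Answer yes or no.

Frame 1: GGA CAT TCT CCG TAT GTA GTA CTA ATA TGC GAC CGT TCC CCT AGA AAG CCG GGC ATC GGG GAA CGA AGC CAC CTC CCA TGC ATC TCT — no ATG→stop ORF.
Frame 2: GAC ATT CTC CGT ATG TAG TAC TAA TAT GCG ACC GTT CCC CTA GAA AGC CGG GCA TCG GGG AAC GAA GCC ACC TCC CAT GCA TCT CTC — ATG at 14, stop TAG at 17 → 6 nt.
Frame 3: ACA TTC TCC GTA TGT AGT ACT AAT ATG CGA CCG TTC CCC TAG AAA GCC GGG CAT CGG GGA ACG AAG CCA CCT CCC ATG CAT CTC TCC — ATG at 27, stop TAG at 42 → 18 nt.
Frame 3 has an ORF of 18 nucleotides (positions 27–44) ≥ 18, so yes.

yes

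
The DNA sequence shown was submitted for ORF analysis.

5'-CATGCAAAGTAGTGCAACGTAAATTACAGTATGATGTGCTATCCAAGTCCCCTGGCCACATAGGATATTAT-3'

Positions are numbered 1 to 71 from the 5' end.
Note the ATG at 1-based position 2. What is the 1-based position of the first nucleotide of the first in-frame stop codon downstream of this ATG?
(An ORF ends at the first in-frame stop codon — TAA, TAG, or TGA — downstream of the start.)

Codons from position 2: ATG (2–4), CAA (5–7), AGT (8–10), AGT (11–13), GCA (14–16), ACG (17–19), TAA (20–22).
TAA is a stop codon; it begins at position 20.

20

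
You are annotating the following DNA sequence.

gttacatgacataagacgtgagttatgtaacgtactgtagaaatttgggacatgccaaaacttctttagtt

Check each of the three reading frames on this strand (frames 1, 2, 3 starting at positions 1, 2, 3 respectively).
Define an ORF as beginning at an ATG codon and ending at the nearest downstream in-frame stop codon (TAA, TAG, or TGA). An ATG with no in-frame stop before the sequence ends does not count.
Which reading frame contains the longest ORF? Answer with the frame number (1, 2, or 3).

1

Frame 1: GTT ACA TGA CAT AAG ACG TGA GTT ATG TAA CGT ACT GTA GAA ATT TGG GAC ATG CCA AAA CTT CTT TAG — ATG at 25, stop TAA at 28 → 6 nt; ATG at 52, stop TAG at 67 → 18 nt.
Frame 2: TTA CAT GAC ATA AGA CGT GAG TTA TGT AAC GTA CTG TAG AAA TTT GGG ACA TGC CAA AAC TTC TTT AGT — no ATG→stop ORF.
Frame 3: TAC ATG ACA TAA GAC GTG AGT TAT GTA ACG TAC TGT AGA AAT TTG GGA CAT GCC AAA ACT TCT TTA GTT — ATG at 6, stop TAA at 12 → 9 nt.
Longest ORF is 18 nt in frame 1 (positions 52–69).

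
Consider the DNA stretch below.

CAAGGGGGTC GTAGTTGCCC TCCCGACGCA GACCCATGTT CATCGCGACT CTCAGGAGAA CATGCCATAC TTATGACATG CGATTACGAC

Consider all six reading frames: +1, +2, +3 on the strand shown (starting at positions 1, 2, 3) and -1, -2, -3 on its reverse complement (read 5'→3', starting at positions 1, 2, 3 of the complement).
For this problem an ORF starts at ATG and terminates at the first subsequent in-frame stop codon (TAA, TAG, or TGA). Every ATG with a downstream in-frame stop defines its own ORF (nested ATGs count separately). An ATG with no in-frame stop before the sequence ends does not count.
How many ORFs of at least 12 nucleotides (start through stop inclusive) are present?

2

Reverse complement (5'→3'): GTCGTAATCGCATGTCATAAGTATGGCATGTTCTCCTGAGAGTCGCGATGAACATGGGTCTGCGTCGGGAGGGCAACTACGACCCCCTTG
Frame +1: CAA GGG GGT CGT AGT TGC CCT CCC GAC GCA GAC CCA TGT TCA TCG CGA CTC TCA GGA GAA CAT GCC ATA CTT ATG ACA TGC GAT TAC GAC — no ATG→stop ORF.
Frame +2: AAG GGG GTC GTA GTT GCC CTC CCG ACG CAG ACC CAT GTT CAT CGC GAC TCT CAG GAG AAC ATG CCA TAC TTA TGA CAT GCG ATT ACG — ATG at 62, stop TGA at 74 → 15 nt.
Frame +3: AGG GGG TCG TAG TTG CCC TCC CGA CGC AGA CCC ATG TTC ATC GCG ACT CTC AGG AGA ACA TGC CAT ACT TAT GAC ATG CGA TTA CGA — no ATG→stop ORF.
Frame -1: GTC GTA ATC GCA TGT CAT AAG TAT GGC ATG TTC TCC TGA GAG TCG CGA TGA ACA TGG GTC TGC GTC GGG AGG GCA ACT ACG ACC CCC TTG — ATG at 28, stop TGA at 37 → 12 nt.
Frame -2: TCG TAA TCG CAT GTC ATA AGT ATG GCA TGT TCT CCT GAG AGT CGC GAT GAA CAT GGG TCT GCG TCG GGA GGG CAA CTA CGA CCC CCT — no ATG→stop ORF.
Frame -3: CGT AAT CGC ATG TCA TAA GTA TGG CAT GTT CTC CTG AGA GTC GCG ATG AAC ATG GGT CTG CGT CGG GAG GGC AAC TAC GAC CCC CTT — ATG at 12, stop TAA at 18 → 9 nt.
ORFs ≥ 12 nucleotides: frame +2 62–76 (15 nucleotides), frame -1 28–39 (12 nucleotides). Count = 2.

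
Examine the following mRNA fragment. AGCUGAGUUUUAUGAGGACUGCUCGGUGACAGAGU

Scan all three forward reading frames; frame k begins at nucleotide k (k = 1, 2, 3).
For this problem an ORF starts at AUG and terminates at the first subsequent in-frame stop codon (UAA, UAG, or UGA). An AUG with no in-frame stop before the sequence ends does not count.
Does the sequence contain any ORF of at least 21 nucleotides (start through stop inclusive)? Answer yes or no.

no

Frame 1: AGC UGA GUU UUA UGA GGA CUG CUC GGU GAC AGA — no AUG→stop ORF.
Frame 2: GCU GAG UUU UAU GAG GAC UGC UCG GUG ACA GAG — no AUG→stop ORF.
Frame 3: CUG AGU UUU AUG AGG ACU GCU CGG UGA CAG AGU — AUG at 12, stop UGA at 27 → 18 nt.
Largest ORF found is 18 nucleotides < 21, so no.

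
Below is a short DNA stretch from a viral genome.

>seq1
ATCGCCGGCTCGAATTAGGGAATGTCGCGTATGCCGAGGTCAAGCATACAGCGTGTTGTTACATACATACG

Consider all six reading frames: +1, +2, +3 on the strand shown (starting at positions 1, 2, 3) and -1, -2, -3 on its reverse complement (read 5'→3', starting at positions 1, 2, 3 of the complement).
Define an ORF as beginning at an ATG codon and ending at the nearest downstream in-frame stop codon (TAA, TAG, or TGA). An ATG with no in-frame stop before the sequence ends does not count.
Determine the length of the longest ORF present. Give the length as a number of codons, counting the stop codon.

Reverse complement (5'→3'): CGTATGTATGTAACAACACGCTGTATGCTTGACCTCGGCATACGCGACATTCCCTAATTCGAGCCGGCGAT
Frame +1: ATC GCC GGC TCG AAT TAG GGA ATG TCG CGT ATG CCG AGG TCA AGC ATA CAG CGT GTT GTT ACA TAC ATA — no ATG→stop ORF.
Frame +2: TCG CCG GCT CGA ATT AGG GAA TGT CGC GTA TGC CGA GGT CAA GCA TAC AGC GTG TTG TTA CAT ACA TAC — no ATG→stop ORF.
Frame +3: CGC CGG CTC GAA TTA GGG AAT GTC GCG TAT GCC GAG GTC AAG CAT ACA GCG TGT TGT TAC ATA CAT ACG — no ATG→stop ORF.
Frame -1: CGT ATG TAT GTA ACA ACA CGC TGT ATG CTT GAC CTC GGC ATA CGC GAC ATT CCC TAA TTC GAG CCG GCG — ATG at 4, stop TAA at 55 → 54 nt; ATG at 25, stop TAA at 55 → 33 nt.
Frame -2: GTA TGT ATG TAA CAA CAC GCT GTA TGC TTG ACC TCG GCA TAC GCG ACA TTC CCT AAT TCG AGC CGG CGA — ATG at 8, stop TAA at 11 → 6 nt.
Frame -3: TAT GTA TGT AAC AAC ACG CTG TAT GCT TGA CCT CGG CAT ACG CGA CAT TCC CTA ATT CGA GCC GGC GAT — no ATG→stop ORF.
Longest: frame -1, positions 4–57, 54 nt = 18 codons = 17 aa. → 18 codons.

18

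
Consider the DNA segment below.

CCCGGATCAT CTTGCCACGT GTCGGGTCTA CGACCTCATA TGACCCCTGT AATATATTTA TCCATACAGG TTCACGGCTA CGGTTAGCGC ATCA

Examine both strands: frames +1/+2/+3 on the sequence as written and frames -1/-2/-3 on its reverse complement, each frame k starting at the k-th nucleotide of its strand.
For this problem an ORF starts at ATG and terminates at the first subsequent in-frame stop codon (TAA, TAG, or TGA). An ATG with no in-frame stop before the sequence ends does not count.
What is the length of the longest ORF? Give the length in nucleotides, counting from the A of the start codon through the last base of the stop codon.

Reverse complement (5'→3'): TGATGCGCTAACCGTAGCCGTGAACCTGTATGGATAAATATATTACAGGGGTCATATGAGGTCGTAGACCCGACACGTGGCAAGATGATCCGGG
Frame +1: CCC GGA TCA TCT TGC CAC GTG TCG GGT CTA CGA CCT CAT ATG ACC CCT GTA ATA TAT TTA TCC ATA CAG GTT CAC GGC TAC GGT TAG CGC ATC — ATG at 40, stop TAG at 85 → 48 nt.
Frame +2: CCG GAT CAT CTT GCC ACG TGT CGG GTC TAC GAC CTC ATA TGA CCC CTG TAA TAT ATT TAT CCA TAC AGG TTC ACG GCT ACG GTT AGC GCA TCA — no ATG→stop ORF.
Frame +3: CGG ATC ATC TTG CCA CGT GTC GGG TCT ACG ACC TCA TAT GAC CCC TGT AAT ATA TTT ATC CAT ACA GGT TCA CGG CTA CGG TTA GCG CAT — no ATG→stop ORF.
Frame -1: TGA TGC GCT AAC CGT AGC CGT GAA CCT GTA TGG ATA AAT ATA TTA CAG GGG TCA TAT GAG GTC GTA GAC CCG ACA CGT GGC AAG ATG ATC CGG — no ATG→stop ORF.
Frame -2: GAT GCG CTA ACC GTA GCC GTG AAC CTG TAT GGA TAA ATA TAT TAC AGG GGT CAT ATG AGG TCG TAG ACC CGA CAC GTG GCA AGA TGA TCC GGG — ATG at 56, stop TAG at 65 → 12 nt.
Frame -3: ATG CGC TAA CCG TAG CCG TGA ACC TGT ATG GAT AAA TAT ATT ACA GGG GTC ATA TGA GGT CGT AGA CCC GAC ACG TGG CAA GAT GAT CCG — ATG at 3, stop TAA at 9 → 9 nt; ATG at 30, stop TGA at 57 → 30 nt.
Longest: frame +1, positions 40–87, 48 nt = 16 codons = 15 aa. → 48 nucleotides.

48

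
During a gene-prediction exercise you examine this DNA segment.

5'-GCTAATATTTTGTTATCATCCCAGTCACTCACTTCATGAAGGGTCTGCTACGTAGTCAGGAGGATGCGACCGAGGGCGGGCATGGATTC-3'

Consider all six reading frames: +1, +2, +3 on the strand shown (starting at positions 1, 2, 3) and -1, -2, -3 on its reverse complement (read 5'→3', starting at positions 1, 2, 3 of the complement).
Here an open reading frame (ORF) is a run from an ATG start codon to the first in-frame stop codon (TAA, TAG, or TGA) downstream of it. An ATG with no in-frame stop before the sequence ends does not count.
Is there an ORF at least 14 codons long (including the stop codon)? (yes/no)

no

Reverse complement (5'→3'): GAATCCATGCCCGCCCTCGGTCGCATCCTCCTGACTACGTAGCAGACCCTTCATGAAGTGAGTGACTGGGATGATAACAAAATATTAGC
Frame +1: GCT AAT ATT TTG TTA TCA TCC CAG TCA CTC ACT TCA TGA AGG GTC TGC TAC GTA GTC AGG AGG ATG CGA CCG AGG GCG GGC ATG GAT — no ATG→stop ORF.
Frame +2: CTA ATA TTT TGT TAT CAT CCC AGT CAC TCA CTT CAT GAA GGG TCT GCT ACG TAG TCA GGA GGA TGC GAC CGA GGG CGG GCA TGG ATT — no ATG→stop ORF.
Frame +3: TAA TAT TTT GTT ATC ATC CCA GTC ACT CAC TTC ATG AAG GGT CTG CTA CGT AGT CAG GAG GAT GCG ACC GAG GGC GGG CAT GGA TTC — no ATG→stop ORF.
Frame -1: GAA TCC ATG CCC GCC CTC GGT CGC ATC CTC CTG ACT ACG TAG CAG ACC CTT CAT GAA GTG AGT GAC TGG GAT GAT AAC AAA ATA TTA — ATG at 7, stop TAG at 40 → 36 nt.
Frame -2: AAT CCA TGC CCG CCC TCG GTC GCA TCC TCC TGA CTA CGT AGC AGA CCC TTC ATG AAG TGA GTG ACT GGG ATG ATA ACA AAA TAT TAG — ATG at 53, stop TGA at 59 → 9 nt; ATG at 71, stop TAG at 86 → 18 nt.
Frame -3: ATC CAT GCC CGC CCT CGG TCG CAT CCT CCT GAC TAC GTA GCA GAC CCT TCA TGA AGT GAG TGA CTG GGA TGA TAA CAA AAT ATT AGC — no ATG→stop ORF.
Largest ORF found is 12 codons < 14, so no.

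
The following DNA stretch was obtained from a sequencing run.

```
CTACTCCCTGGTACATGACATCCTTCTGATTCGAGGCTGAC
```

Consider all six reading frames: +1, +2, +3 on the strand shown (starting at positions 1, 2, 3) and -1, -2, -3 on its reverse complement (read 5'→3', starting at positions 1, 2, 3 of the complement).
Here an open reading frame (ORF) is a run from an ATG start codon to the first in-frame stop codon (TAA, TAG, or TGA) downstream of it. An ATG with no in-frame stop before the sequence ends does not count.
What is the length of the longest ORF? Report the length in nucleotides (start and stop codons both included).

Reverse complement (5'→3'): GTCAGCCTCGAATCAGAAGGATGTCATGTACCAGGGAGTAG
Frame +1: CTA CTC CCT GGT ACA TGA CAT CCT TCT GAT TCG AGG CTG — no ATG→stop ORF.
Frame +2: TAC TCC CTG GTA CAT GAC ATC CTT CTG ATT CGA GGC TGA — no ATG→stop ORF.
Frame +3: ACT CCC TGG TAC ATG ACA TCC TTC TGA TTC GAG GCT GAC — ATG at 15, stop TGA at 27 → 15 nt.
Frame -1: GTC AGC CTC GAA TCA GAA GGA TGT CAT GTA CCA GGG AGT — no ATG→stop ORF.
Frame -2: TCA GCC TCG AAT CAG AAG GAT GTC ATG TAC CAG GGA GTA — no ATG→stop ORF.
Frame -3: CAG CCT CGA ATC AGA AGG ATG TCA TGT ACC AGG GAG TAG — ATG at 21, stop TAG at 39 → 21 nt.
Longest: frame -3, positions 21–41, 21 nt = 7 codons = 6 aa. → 21 nucleotides.

21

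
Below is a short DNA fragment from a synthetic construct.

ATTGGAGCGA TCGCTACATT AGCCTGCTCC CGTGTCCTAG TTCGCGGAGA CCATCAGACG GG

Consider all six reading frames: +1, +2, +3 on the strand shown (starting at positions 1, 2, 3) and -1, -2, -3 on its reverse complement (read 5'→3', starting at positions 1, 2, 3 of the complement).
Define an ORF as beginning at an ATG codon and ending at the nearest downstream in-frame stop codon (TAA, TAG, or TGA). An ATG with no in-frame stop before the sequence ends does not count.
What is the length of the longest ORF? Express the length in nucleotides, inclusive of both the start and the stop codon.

Reverse complement (5'→3'): CCCGTCTGATGGTCTCCGCGAACTAGGACACGGGAGCAGGCTAATGTAGCGATCGCTCCAAT
Frame +1: ATT GGA GCG ATC GCT ACA TTA GCC TGC TCC CGT GTC CTA GTT CGC GGA GAC CAT CAG ACG — no ATG→stop ORF.
Frame +2: TTG GAG CGA TCG CTA CAT TAG CCT GCT CCC GTG TCC TAG TTC GCG GAG ACC ATC AGA CGG — no ATG→stop ORF.
Frame +3: TGG AGC GAT CGC TAC ATT AGC CTG CTC CCG TGT CCT AGT TCG CGG AGA CCA TCA GAC GGG — no ATG→stop ORF.
Frame -1: CCC GTC TGA TGG TCT CCG CGA ACT AGG ACA CGG GAG CAG GCT AAT GTA GCG ATC GCT CCA — no ATG→stop ORF.
Frame -2: CCG TCT GAT GGT CTC CGC GAA CTA GGA CAC GGG AGC AGG CTA ATG TAG CGA TCG CTC CAA — ATG at 44, stop TAG at 47 → 6 nt.
Frame -3: CGT CTG ATG GTC TCC GCG AAC TAG GAC ACG GGA GCA GGC TAA TGT AGC GAT CGC TCC AAT — ATG at 9, stop TAG at 24 → 18 nt.
Longest: frame -3, positions 9–26, 18 nt = 6 codons = 5 aa. → 18 nucleotides.

18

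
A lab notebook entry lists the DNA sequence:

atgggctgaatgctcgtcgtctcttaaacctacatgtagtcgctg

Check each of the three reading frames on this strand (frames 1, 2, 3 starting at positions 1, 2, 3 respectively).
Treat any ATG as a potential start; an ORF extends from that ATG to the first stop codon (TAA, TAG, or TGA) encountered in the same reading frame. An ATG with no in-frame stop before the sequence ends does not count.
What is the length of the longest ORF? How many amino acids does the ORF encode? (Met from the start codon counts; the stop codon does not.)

Frame 1: ATG GGC TGA ATG CTC GTC GTC TCT TAA ACC TAC ATG TAG TCG CTG — ATG at 1, stop TGA at 7 → 9 nt; ATG at 10, stop TAA at 25 → 18 nt; ATG at 34, stop TAG at 37 → 6 nt.
Frame 2: TGG GCT GAA TGC TCG TCG TCT CTT AAA CCT ACA TGT AGT CGC — no ATG→stop ORF.
Frame 3: GGG CTG AAT GCT CGT CGT CTC TTA AAC CTA CAT GTA GTC GCT — no ATG→stop ORF.
Longest: frame 1, positions 10–27, 18 nt = 6 codons = 5 aa. → 5 amino acids.

5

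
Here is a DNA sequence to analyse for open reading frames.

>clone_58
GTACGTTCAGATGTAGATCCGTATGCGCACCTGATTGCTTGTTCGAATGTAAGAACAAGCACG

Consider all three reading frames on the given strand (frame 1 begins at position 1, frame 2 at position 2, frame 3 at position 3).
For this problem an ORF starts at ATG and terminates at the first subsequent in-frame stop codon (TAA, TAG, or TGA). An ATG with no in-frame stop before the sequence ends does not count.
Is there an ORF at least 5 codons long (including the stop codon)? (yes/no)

Frame 1: GTA CGT TCA GAT GTA GAT CCG TAT GCG CAC CTG ATT GCT TGT TCG AAT GTA AGA ACA AGC ACG — no ATG→stop ORF.
Frame 2: TAC GTT CAG ATG TAG ATC CGT ATG CGC ACC TGA TTG CTT GTT CGA ATG TAA GAA CAA GCA — ATG at 11, stop TAG at 14 → 6 nt; ATG at 23, stop TGA at 32 → 12 nt; ATG at 47, stop TAA at 50 → 6 nt.
Frame 3: ACG TTC AGA TGT AGA TCC GTA TGC GCA CCT GAT TGC TTG TTC GAA TGT AAG AAC AAG CAC — no ATG→stop ORF.
Largest ORF found is 4 codons < 5, so no.

no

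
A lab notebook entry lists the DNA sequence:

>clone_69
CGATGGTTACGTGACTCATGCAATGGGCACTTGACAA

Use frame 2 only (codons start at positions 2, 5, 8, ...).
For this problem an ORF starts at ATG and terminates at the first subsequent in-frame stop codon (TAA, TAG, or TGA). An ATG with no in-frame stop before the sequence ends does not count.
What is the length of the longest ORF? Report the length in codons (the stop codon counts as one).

Frame 2: GAT GGT TAC GTG ACT CAT GCA ATG GGC ACT TGA CAA — ATG at 23, stop TGA at 32 → 12 nt.
Longest: frame 2, positions 23–34, 12 nt = 4 codons = 3 aa. → 4 codons.

4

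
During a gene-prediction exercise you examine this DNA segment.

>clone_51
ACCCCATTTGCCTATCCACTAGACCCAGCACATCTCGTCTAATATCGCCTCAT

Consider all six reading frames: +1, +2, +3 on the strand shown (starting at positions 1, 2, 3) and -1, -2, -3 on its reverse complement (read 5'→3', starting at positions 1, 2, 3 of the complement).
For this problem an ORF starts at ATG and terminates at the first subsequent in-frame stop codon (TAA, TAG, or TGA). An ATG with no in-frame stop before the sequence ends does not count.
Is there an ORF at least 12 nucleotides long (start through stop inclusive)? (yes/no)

yes

Reverse complement (5'→3'): ATGAGGCGATATTAGACGAGATGTGCTGGGTCTAGTGGATAGGCAAATGGGGT
Frame +1: ACC CCA TTT GCC TAT CCA CTA GAC CCA GCA CAT CTC GTC TAA TAT CGC CTC — no ATG→stop ORF.
Frame +2: CCC CAT TTG CCT ATC CAC TAG ACC CAG CAC ATC TCG TCT AAT ATC GCC TCA — no ATG→stop ORF.
Frame +3: CCC ATT TGC CTA TCC ACT AGA CCC AGC ACA TCT CGT CTA ATA TCG CCT CAT — no ATG→stop ORF.
Frame -1: ATG AGG CGA TAT TAG ACG AGA TGT GCT GGG TCT AGT GGA TAG GCA AAT GGG — ATG at 1, stop TAG at 13 → 15 nt.
Frame -2: TGA GGC GAT ATT AGA CGA GAT GTG CTG GGT CTA GTG GAT AGG CAA ATG GGG — no ATG→stop ORF.
Frame -3: GAG GCG ATA TTA GAC GAG ATG TGC TGG GTC TAG TGG ATA GGC AAA TGG GGT — ATG at 21, stop TAG at 33 → 15 nt.
Frame -1 has an ORF of 15 nucleotides (positions 1–15) ≥ 12, so yes.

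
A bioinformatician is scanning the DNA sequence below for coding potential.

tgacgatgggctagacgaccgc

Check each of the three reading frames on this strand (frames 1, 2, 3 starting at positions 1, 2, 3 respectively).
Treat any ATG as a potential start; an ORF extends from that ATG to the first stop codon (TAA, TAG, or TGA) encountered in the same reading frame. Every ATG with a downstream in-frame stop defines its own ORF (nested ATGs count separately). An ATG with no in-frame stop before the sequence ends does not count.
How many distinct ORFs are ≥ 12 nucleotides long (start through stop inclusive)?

0

Frame 1: TGA CGA TGG GCT AGA CGA CCG — no ATG→stop ORF.
Frame 2: GAC GAT GGG CTA GAC GAC CGC — no ATG→stop ORF.
Frame 3: ACG ATG GGC TAG ACG ACC — ATG at 6, stop TAG at 12 → 9 nt.
No ORF reaches 12 nucleotides. Count = 0.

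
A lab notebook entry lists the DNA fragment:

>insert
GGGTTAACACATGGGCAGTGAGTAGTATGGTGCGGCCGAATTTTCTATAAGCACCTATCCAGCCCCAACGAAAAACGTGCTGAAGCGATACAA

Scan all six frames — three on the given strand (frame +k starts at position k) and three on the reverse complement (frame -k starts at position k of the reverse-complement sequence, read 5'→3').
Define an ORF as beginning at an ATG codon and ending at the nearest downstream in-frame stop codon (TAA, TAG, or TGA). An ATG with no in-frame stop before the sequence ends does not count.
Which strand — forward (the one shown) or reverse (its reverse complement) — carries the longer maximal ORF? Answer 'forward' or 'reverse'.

Reverse complement (5'→3'): TTGTATCGCTTCAGCACGTTTTTCGTTGGGGCTGGATAGGTGCTTATAGAAAATTCGGCCGCACCATACTACTCACTGCCCATGTGTTAACCC
Frame +1: GGG TTA ACA CAT GGG CAG TGA GTA GTA TGG TGC GGC CGA ATT TTC TAT AAG CAC CTA TCC AGC CCC AAC GAA AAA CGT GCT GAA GCG ATA CAA — no ATG→stop ORF.
Frame +2: GGT TAA CAC ATG GGC AGT GAG TAG TAT GGT GCG GCC GAA TTT TCT ATA AGC ACC TAT CCA GCC CCA ACG AAA AAC GTG CTG AAG CGA TAC — ATG at 11, stop TAG at 23 → 15 nt.
Frame +3: GTT AAC ACA TGG GCA GTG AGT AGT ATG GTG CGG CCG AAT TTT CTA TAA GCA CCT ATC CAG CCC CAA CGA AAA ACG TGC TGA AGC GAT ACA — ATG at 27, stop TAA at 48 → 24 nt.
Frame -1: TTG TAT CGC TTC AGC ACG TTT TTC GTT GGG GCT GGA TAG GTG CTT ATA GAA AAT TCG GCC GCA CCA TAC TAC TCA CTG CCC ATG TGT TAA CCC — ATG at 82, stop TAA at 88 → 9 nt.
Frame -2: TGT ATC GCT TCA GCA CGT TTT TCG TTG GGG CTG GAT AGG TGC TTA TAG AAA ATT CGG CCG CAC CAT ACT ACT CAC TGC CCA TGT GTT AAC — no ATG→stop ORF.
Frame -3: GTA TCG CTT CAG CAC GTT TTT CGT TGG GGC TGG ATA GGT GCT TAT AGA AAA TTC GGC CGC ACC ATA CTA CTC ACT GCC CAT GTG TTA ACC — no ATG→stop ORF.
Forward-strand max 24 nt; reverse-strand max 9 nt. The forward strand has the longer ORF.

forward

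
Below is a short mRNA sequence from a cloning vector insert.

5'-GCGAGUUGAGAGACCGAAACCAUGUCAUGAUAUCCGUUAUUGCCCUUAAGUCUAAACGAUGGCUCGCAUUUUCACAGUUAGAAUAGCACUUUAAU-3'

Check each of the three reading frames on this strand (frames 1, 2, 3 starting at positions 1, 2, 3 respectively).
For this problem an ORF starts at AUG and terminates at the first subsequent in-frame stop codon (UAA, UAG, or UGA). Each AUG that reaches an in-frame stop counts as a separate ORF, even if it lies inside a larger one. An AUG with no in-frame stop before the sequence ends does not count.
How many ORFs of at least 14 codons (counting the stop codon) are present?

Frame 1: GCG AGU UGA GAG ACC GAA ACC AUG UCA UGA UAU CCG UUA UUG CCC UUA AGU CUA AAC GAU GGC UCG CAU UUU CAC AGU UAG AAU AGC ACU UUA — AUG at 22, stop UGA at 28 → 9 nt.
Frame 2: CGA GUU GAG AGA CCG AAA CCA UGU CAU GAU AUC CGU UAU UGC CCU UAA GUC UAA ACG AUG GCU CGC AUU UUC ACA GUU AGA AUA GCA CUU UAA — AUG at 59, stop UAA at 92 → 36 nt.
Frame 3: GAG UUG AGA GAC CGA AAC CAU GUC AUG AUA UCC GUU AUU GCC CUU AAG UCU AAA CGA UGG CUC GCA UUU UCA CAG UUA GAA UAG CAC UUU AAU — AUG at 27, stop UAG at 84 → 60 nt.
ORFs ≥ 14 codons: frame 3 27–86 (20 codons). Count = 1.

1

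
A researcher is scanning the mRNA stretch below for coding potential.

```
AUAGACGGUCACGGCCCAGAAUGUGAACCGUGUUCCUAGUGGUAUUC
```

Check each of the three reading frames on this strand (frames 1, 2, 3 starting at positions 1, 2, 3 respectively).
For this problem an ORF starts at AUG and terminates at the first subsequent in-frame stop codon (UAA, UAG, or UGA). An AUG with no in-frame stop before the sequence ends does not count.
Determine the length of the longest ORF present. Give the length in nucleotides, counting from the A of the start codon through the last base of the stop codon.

6

Frame 1: AUA GAC GGU CAC GGC CCA GAA UGU GAA CCG UGU UCC UAG UGG UAU — no AUG→stop ORF.
Frame 2: UAG ACG GUC ACG GCC CAG AAU GUG AAC CGU GUU CCU AGU GGU AUU — no AUG→stop ORF.
Frame 3: AGA CGG UCA CGG CCC AGA AUG UGA ACC GUG UUC CUA GUG GUA UUC — AUG at 21, stop UGA at 24 → 6 nt.
Longest: frame 3, positions 21–26, 6 nt = 2 codons = 1 aa. → 6 nucleotides.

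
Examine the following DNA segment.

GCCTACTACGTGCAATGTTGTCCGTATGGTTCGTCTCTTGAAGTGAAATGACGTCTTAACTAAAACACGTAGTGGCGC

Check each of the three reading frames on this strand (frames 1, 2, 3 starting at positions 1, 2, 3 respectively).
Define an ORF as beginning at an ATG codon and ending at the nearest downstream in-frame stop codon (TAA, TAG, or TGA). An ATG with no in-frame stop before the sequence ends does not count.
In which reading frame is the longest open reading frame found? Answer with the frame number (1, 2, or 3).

3

Frame 1: GCC TAC TAC GTG CAA TGT TGT CCG TAT GGT TCG TCT CTT GAA GTG AAA TGA CGT CTT AAC TAA AAC ACG TAG TGG CGC — no ATG→stop ORF.
Frame 2: CCT ACT ACG TGC AAT GTT GTC CGT ATG GTT CGT CTC TTG AAG TGA AAT GAC GTC TTA ACT AAA ACA CGT AGT GGC — ATG at 26, stop TGA at 44 → 21 nt.
Frame 3: CTA CTA CGT GCA ATG TTG TCC GTA TGG TTC GTC TCT TGA AGT GAA ATG ACG TCT TAA CTA AAA CAC GTA GTG GCG — ATG at 15, stop TGA at 39 → 27 nt; ATG at 48, stop TAA at 57 → 12 nt.
Longest ORF is 27 nt in frame 3 (positions 15–41).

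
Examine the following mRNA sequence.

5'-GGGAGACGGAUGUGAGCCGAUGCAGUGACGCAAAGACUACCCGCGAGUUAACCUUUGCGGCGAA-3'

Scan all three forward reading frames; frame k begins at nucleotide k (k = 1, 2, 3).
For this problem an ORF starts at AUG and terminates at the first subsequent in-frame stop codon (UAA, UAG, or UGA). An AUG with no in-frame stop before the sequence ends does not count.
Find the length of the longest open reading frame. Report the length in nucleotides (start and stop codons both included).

9

Frame 1: GGG AGA CGG AUG UGA GCC GAU GCA GUG ACG CAA AGA CUA CCC GCG AGU UAA CCU UUG CGG CGA — AUG at 10, stop UGA at 13 → 6 nt.
Frame 2: GGA GAC GGA UGU GAG CCG AUG CAG UGA CGC AAA GAC UAC CCG CGA GUU AAC CUU UGC GGC GAA — AUG at 20, stop UGA at 26 → 9 nt.
Frame 3: GAG ACG GAU GUG AGC CGA UGC AGU GAC GCA AAG ACU ACC CGC GAG UUA ACC UUU GCG GCG — no AUG→stop ORF.
Longest: frame 2, positions 20–28, 9 nt = 3 codons = 2 aa. → 9 nucleotides.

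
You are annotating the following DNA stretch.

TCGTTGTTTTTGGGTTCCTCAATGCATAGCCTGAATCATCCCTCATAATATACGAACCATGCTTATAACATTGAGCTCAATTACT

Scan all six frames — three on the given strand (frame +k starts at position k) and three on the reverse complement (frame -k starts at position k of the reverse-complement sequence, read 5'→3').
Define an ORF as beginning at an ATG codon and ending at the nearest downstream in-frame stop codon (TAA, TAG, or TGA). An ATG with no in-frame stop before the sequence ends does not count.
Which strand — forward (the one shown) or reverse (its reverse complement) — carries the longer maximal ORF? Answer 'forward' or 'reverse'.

Reverse complement (5'→3'): AGTAATTGAGCTCAATGTTATAAGCATGGTTCGTATATTATGAGGGATGATTCAGGCTATGCATTGAGGAACCCAAAAACAACGA
Frame +1: TCG TTG TTT TTG GGT TCC TCA ATG CAT AGC CTG AAT CAT CCC TCA TAA TAT ACG AAC CAT GCT TAT AAC ATT GAG CTC AAT TAC — ATG at 22, stop TAA at 46 → 27 nt.
Frame +2: CGT TGT TTT TGG GTT CCT CAA TGC ATA GCC TGA ATC ATC CCT CAT AAT ATA CGA ACC ATG CTT ATA ACA TTG AGC TCA ATT ACT — no ATG→stop ORF.
Frame +3: GTT GTT TTT GGG TTC CTC AAT GCA TAG CCT GAA TCA TCC CTC ATA ATA TAC GAA CCA TGC TTA TAA CAT TGA GCT CAA TTA — no ATG→stop ORF.
Frame -1: AGT AAT TGA GCT CAA TGT TAT AAG CAT GGT TCG TAT ATT ATG AGG GAT GAT TCA GGC TAT GCA TTG AGG AAC CCA AAA ACA ACG — no ATG→stop ORF.
Frame -2: GTA ATT GAG CTC AAT GTT ATA AGC ATG GTT CGT ATA TTA TGA GGG ATG ATT CAG GCT ATG CAT TGA GGA ACC CAA AAA CAA CGA — ATG at 26, stop TGA at 41 → 18 nt; ATG at 47, stop TGA at 65 → 21 nt; ATG at 59, stop TGA at 65 → 9 nt.
Frame -3: TAA TTG AGC TCA ATG TTA TAA GCA TGG TTC GTA TAT TAT GAG GGA TGA TTC AGG CTA TGC ATT GAG GAA CCC AAA AAC AAC — ATG at 15, stop TAA at 21 → 9 nt.
Forward-strand max 27 nt; reverse-strand max 21 nt. The forward strand has the longer ORF.

forward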